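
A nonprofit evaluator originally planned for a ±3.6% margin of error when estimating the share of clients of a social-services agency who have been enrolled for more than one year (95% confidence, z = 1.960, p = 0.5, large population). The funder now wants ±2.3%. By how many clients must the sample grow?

At ±3.6%: n = 1.960² × 0.2500 / 0.036² ≈ 741.05 → 742.
At ±2.3%: n = 1.960² × 0.2500 / 0.023² ≈ 1815.50 → 1816.
Additional respondents: 1816 − 742 = 1074.

1074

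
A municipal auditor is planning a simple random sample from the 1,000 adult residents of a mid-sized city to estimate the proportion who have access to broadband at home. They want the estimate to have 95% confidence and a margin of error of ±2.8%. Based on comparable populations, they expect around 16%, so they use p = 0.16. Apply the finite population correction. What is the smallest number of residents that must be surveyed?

For 95% confidence, z = 1.960.
Unadjusted: n₀ = 1.960² × 0.16 × 0.84 / 0.028² ≈ 658.56, so n₀ = 659.
Finite population correction with N = 1,000: n = n₀ / (1 + (n₀−1)/N) = 659 / (1 + 658/1000) = 659 / 1.6580 ≈ 397.47.
Rounding up, n = 398.

398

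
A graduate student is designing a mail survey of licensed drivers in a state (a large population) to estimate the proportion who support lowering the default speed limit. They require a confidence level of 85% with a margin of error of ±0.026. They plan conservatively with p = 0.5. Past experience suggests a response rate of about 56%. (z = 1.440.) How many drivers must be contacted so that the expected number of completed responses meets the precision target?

Completed interviews needed: n₀ = 1.440² × 0.2500 / 0.026² ≈ 766.86 → 767.
At a 56% response rate, contacts needed = 767 / 0.56 ≈ 1369.64 → 1370.

1370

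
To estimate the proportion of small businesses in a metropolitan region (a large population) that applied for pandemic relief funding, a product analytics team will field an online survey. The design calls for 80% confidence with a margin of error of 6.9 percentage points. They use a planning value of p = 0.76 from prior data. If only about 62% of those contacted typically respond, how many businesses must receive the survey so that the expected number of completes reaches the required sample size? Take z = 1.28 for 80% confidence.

102

Completed interviews needed: n₀ = 1.28² × 0.1824 / 0.069² ≈ 62.77 → 63.
At a 62% response rate, contacts needed = 63 / 0.62 ≈ 101.61 → 102.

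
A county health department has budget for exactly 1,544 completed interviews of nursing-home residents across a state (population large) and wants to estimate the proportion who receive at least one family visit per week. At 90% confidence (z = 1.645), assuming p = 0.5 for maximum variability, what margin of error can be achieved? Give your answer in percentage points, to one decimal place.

2.1

SE(p̂) = √[p(1−p)/n] = √[0.2500/1544] = 0.01272.
E = z × SE = 1.645 × 0.01272 = 0.02093, or 2.1 percentage points.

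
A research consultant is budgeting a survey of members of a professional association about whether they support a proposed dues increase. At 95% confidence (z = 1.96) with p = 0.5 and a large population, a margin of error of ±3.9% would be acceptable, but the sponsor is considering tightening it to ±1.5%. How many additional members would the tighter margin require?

At ±3.9%: n = 1.96² × 0.2500 / 0.039² ≈ 631.43 → 632.
At ±1.5%: n = 1.96² × 0.2500 / 0.015² ≈ 4268.44 → 4269.
Additional respondents: 4269 − 632 = 3637.

3637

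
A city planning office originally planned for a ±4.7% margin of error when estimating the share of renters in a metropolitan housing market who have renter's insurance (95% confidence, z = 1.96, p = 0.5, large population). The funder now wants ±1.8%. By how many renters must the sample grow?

2530

At ±4.7%: n = 1.96² × 0.2500 / 0.047² ≈ 434.77 → 435.
At ±1.8%: n = 1.96² × 0.2500 / 0.018² ≈ 2964.20 → 2965.
Additional respondents: 2965 − 435 = 2530.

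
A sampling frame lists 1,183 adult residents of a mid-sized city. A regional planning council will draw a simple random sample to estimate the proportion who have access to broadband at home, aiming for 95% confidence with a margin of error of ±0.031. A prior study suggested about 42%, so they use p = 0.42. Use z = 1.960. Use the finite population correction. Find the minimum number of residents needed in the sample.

535

Unadjusted: n₀ = 1.960² × 0.42 × 0.58 / 0.031² ≈ 973.79, so n₀ = 974.
Finite population correction with N = 1,183: n = n₀ / (1 + (n₀−1)/N) = 974 / (1 + 973/1183) = 974 / 1.8225 ≈ 534.44.
Rounding up, n = 535.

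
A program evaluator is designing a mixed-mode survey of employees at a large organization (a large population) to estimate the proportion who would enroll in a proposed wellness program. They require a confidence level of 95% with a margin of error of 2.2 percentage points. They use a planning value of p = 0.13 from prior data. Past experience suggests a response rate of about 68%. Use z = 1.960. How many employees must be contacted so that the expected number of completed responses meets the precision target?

Completed interviews needed: n₀ = 1.960² × 0.1131 / 0.022² ≈ 897.70 → 898.
At a 68% response rate, contacts needed = 898 / 0.68 ≈ 1320.59 → 1321.

1321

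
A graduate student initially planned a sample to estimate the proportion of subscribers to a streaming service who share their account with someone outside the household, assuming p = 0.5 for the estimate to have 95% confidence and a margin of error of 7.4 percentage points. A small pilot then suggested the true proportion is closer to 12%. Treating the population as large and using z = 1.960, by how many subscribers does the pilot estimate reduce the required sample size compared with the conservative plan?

101

Conservative (p = 0.5): n = 1.960² × 0.25 / 0.074² ≈ 175.38 → 176.
Using p = 0.12: p(1−p) = 0.1056, so n = 1.960² × 0.1056 / 0.074² ≈ 74.08 → 75.
Reduction: 176 − 75 = 101.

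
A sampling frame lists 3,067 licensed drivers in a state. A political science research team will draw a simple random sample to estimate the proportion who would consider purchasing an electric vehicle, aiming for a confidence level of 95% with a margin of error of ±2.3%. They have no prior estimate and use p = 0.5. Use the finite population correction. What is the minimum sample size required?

1141

For 95% confidence, z = 1.960.
Unadjusted: n₀ = 1.960² × 0.50 × 0.50 / 0.023² ≈ 1815.50, so n₀ = 1816.
Finite population correction with N = 3,067: n = n₀ / (1 + (n₀−1)/N) = 1816 / (1 + 1815/3067) = 1816 / 1.5918 ≈ 1140.86.
Rounding up, n = 1141.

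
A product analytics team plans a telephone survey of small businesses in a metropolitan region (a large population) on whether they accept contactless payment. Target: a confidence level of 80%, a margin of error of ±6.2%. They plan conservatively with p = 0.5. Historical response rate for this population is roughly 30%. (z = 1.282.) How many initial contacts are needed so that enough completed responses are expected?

357

Completed interviews needed: n₀ = 1.282² × 0.2500 / 0.062² ≈ 106.89 → 107.
At a 30% response rate, contacts needed = 107 / 0.30 ≈ 356.67 → 357.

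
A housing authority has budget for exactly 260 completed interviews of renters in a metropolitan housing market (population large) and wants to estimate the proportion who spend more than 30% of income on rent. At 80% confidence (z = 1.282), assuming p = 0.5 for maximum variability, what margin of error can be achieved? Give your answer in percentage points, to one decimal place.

4.0

SE(p̂) = √[p(1−p)/n] = √[0.2500/260] = 0.03101.
E = z × SE = 1.282 × 0.03101 = 0.03975, or 4.0 percentage points.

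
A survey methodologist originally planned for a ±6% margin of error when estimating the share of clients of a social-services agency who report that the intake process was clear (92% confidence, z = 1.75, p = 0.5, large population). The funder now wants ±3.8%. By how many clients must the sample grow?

318

At ±6%: n = 1.75² × 0.2500 / 0.060² ≈ 212.67 → 213.
At ±3.8%: n = 1.75² × 0.2500 / 0.038² ≈ 530.21 → 531.
Additional respondents: 531 − 213 = 318.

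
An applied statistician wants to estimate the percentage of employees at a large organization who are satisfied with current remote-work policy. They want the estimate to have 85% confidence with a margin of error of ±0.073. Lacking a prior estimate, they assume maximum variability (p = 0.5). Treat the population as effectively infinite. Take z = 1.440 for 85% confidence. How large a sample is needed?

98

With p = 0.5, p(1−p) = 0.25.
n = z²·p(1−p)/E² = 1.440² × 0.2500 / 0.073² = 2.0736 × 0.2500 / 0.005329 ≈ 97.28.
Rounding up gives n = 98.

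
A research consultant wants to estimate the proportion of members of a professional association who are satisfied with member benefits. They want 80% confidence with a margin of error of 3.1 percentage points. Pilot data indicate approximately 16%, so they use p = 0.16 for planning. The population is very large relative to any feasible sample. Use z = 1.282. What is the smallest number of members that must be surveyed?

With p = 0.16, p(1−p) = 0.1344.
n = z²·p(1−p)/E² = 1.282² × 0.1344 / 0.031² = 1.6435 × 0.1344 / 0.000961 ≈ 229.85.
Rounding up gives n = 230.

230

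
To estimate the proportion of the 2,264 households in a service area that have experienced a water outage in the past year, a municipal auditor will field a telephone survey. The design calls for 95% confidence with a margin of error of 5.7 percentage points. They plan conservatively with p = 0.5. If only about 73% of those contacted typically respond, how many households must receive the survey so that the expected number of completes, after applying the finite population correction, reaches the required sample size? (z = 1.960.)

Completed interviews needed (unadjusted): n₀ = 1.960² × 0.2500 / 0.057² ≈ 295.60 → 296.
FPC for N = 2,264: n = 296 / (1 + 295/2264) = 296 / 1.1303 ≈ 261.88 → 262.
At a 73% response rate, contacts needed = 262 / 0.73 ≈ 358.90 → 359.

359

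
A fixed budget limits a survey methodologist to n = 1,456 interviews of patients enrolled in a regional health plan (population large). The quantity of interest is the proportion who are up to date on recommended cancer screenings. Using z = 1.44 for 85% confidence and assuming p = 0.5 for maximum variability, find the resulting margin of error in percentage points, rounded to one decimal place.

SE(p̂) = √[p(1−p)/n] = √[0.2500/1456] = 0.01310.
E = z × SE = 1.44 × 0.01310 = 0.01887, or 1.9 percentage points.

1.9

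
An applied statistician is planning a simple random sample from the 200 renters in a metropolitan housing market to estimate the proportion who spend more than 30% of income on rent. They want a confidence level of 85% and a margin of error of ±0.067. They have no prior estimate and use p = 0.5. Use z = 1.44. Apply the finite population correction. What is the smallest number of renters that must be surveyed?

Unadjusted: n₀ = 1.44² × 0.50 × 0.50 / 0.067² ≈ 115.48, so n₀ = 116.
Finite population correction with N = 200: n = n₀ / (1 + (n₀−1)/N) = 116 / (1 + 115/200) = 116 / 1.5750 ≈ 73.65.
Rounding up, n = 74.

74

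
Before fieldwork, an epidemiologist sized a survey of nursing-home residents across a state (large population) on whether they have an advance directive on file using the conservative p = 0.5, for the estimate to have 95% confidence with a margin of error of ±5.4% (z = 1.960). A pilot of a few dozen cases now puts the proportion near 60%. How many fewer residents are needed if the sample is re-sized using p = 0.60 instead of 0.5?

Conservative (p = 0.5): n = 1.960² × 0.25 / 0.054² ≈ 329.36 → 330.
Using p = 0.60: p(1−p) = 0.2400, so n = 1.960² × 0.2400 / 0.054² ≈ 316.18 → 317.
Reduction: 330 − 317 = 13.

13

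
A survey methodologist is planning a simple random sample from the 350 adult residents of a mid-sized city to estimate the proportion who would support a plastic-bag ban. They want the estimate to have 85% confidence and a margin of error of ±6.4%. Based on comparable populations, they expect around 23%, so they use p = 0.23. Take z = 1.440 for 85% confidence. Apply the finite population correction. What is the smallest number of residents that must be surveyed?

Unadjusted: n₀ = 1.440² × 0.23 × 0.77 / 0.064² ≈ 89.66, so n₀ = 90.
Finite population correction with N = 350: n = n₀ / (1 + (n₀−1)/N) = 90 / (1 + 89/350) = 90 / 1.2543 ≈ 71.75.
Rounding up, n = 72.

72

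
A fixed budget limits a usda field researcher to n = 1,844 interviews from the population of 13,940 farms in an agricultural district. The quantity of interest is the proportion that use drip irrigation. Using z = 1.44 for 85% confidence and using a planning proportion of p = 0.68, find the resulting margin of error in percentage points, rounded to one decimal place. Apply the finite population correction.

1.5

Finite-population factor: (N−n)/(N−1) = (13940−1844)/(13940−1) = 0.8678.
SE(p̂) = √[p(1−p)/n · (N−n)/(N−1)] = √[0.2176/1844 × 0.8678] = 0.01012.
E = z × SE = 1.44 × 0.01012 = 0.01457 ≈ 1.5 percentage points.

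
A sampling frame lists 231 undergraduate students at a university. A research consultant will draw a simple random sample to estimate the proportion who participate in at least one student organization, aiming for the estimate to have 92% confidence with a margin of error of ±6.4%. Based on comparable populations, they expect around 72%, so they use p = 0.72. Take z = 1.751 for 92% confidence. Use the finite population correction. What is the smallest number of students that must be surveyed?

92

Unadjusted: n₀ = 1.751² × 0.72 × 0.28 / 0.064² ≈ 150.90, so n₀ = 151.
Finite population correction with N = 231: n = n₀ / (1 + (n₀−1)/N) = 151 / (1 + 150/231) = 151 / 1.6494 ≈ 91.55.
Rounding up, n = 92.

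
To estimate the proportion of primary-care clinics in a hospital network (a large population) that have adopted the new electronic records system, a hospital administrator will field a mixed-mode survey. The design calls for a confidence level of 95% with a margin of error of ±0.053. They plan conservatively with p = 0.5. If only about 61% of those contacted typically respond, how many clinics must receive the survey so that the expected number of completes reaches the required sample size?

For 95% confidence, z = 1.960.
Completed interviews needed: n₀ = 1.960² × 0.2500 / 0.053² ≈ 341.90 → 342.
At a 61% response rate, contacts needed = 342 / 0.61 ≈ 560.66 → 561.

561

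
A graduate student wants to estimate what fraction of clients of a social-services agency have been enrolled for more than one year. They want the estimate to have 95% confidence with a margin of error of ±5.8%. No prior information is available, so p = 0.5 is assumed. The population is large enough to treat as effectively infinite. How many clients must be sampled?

286

For 95% confidence, z = 1.96.
With p = 0.5, p(1−p) = 0.25.
n = z²·p(1−p)/E² = 1.96² × 0.2500 / 0.058² = 3.8416 × 0.2500 / 0.003364 ≈ 285.49.
Rounding up gives n = 286.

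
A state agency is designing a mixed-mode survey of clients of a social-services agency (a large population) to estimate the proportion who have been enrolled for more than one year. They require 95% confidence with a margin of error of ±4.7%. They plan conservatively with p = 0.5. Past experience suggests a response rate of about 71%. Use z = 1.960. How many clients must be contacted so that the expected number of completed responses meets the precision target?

Completed interviews needed: n₀ = 1.960² × 0.2500 / 0.047² ≈ 434.77 → 435.
At a 71% response rate, contacts needed = 435 / 0.71 ≈ 612.68 → 613.

613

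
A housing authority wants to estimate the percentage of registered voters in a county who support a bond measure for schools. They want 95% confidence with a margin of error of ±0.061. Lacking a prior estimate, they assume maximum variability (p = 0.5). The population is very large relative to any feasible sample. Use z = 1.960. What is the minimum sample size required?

With p = 0.5, p(1−p) = 0.25.
n = z²·p(1−p)/E² = 1.960² × 0.2500 / 0.061² = 3.8416 × 0.2500 / 0.003721 ≈ 258.10.
Rounding up gives n = 259.

259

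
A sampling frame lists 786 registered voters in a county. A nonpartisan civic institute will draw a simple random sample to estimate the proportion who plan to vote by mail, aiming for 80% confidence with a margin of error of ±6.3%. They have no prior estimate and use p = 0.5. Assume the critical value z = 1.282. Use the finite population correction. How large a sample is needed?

Unadjusted: n₀ = 1.282² × 0.50 × 0.50 / 0.063² ≈ 103.52, so n₀ = 104.
Finite population correction with N = 786: n = n₀ / (1 + (n₀−1)/N) = 104 / (1 + 103/786) = 104 / 1.1310 ≈ 91.95.
Rounding up, n = 92.

92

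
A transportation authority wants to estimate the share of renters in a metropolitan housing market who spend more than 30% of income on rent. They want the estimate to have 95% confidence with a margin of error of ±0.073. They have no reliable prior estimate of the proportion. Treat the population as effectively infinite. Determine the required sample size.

For 95% confidence, z = 1.960.
With no prior estimate, use p = 0.5, giving p(1−p) = 0.25.
n = z²·p(1−p)/E² = 1.960² × 0.2500 / 0.073² = 3.8416 × 0.2500 / 0.005329 ≈ 180.22.
Rounding up gives n = 181.

181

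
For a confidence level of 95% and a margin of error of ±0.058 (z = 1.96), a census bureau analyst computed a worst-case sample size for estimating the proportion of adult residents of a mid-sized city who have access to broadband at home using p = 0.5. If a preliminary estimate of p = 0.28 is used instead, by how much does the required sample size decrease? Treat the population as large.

55

Conservative (p = 0.5): n = 1.96² × 0.25 / 0.058² ≈ 285.49 → 286.
Using p = 0.28: p(1−p) = 0.2016, so n = 1.96² × 0.2016 / 0.058² ≈ 230.22 → 231.
Reduction: 286 − 231 = 55.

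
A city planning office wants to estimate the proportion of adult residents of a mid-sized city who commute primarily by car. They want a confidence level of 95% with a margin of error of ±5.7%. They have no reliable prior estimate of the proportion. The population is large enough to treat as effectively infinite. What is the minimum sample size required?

For 95% confidence, z = 1.960.
With no prior estimate, use p = 0.5, giving p(1−p) = 0.25.
n = z²·p(1−p)/E² = 1.960² × 0.2500 / 0.057² = 3.8416 × 0.2500 / 0.003249 ≈ 295.60.
Rounding up gives n = 296.

296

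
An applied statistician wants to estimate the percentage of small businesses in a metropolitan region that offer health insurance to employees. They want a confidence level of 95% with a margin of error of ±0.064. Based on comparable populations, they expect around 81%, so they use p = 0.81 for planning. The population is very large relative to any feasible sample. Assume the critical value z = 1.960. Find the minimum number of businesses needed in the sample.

145

With p = 0.81, p(1−p) = 0.1539.
n = z²·p(1−p)/E² = 1.960² × 0.1539 / 0.064² = 3.8416 × 0.1539 / 0.004096 ≈ 144.34.
Rounding up gives n = 145.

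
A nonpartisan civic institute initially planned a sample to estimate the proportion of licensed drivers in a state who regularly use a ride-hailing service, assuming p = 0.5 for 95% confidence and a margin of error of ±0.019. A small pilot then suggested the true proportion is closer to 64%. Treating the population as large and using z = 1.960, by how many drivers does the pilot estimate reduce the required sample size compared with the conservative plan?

Conservative (p = 0.5): n = 1.960² × 0.25 / 0.019² ≈ 2660.39 → 2661.
Using p = 0.64: p(1−p) = 0.2304, so n = 1.960² × 0.2304 / 0.019² ≈ 2451.81 → 2452.
Reduction: 2661 − 2452 = 209.

209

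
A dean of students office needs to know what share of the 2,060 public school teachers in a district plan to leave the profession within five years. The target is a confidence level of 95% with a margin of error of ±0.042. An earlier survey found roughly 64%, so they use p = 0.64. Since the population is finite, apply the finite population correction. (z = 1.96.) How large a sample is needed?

Unadjusted: n₀ = 1.96² × 0.64 × 0.36 / 0.042² ≈ 501.76, so n₀ = 502.
Finite population correction with N = 2,060: n = n₀ / (1 + (n₀−1)/N) = 502 / (1 + 501/2060) = 502 / 1.2432 ≈ 403.80.
Rounding up, n = 404.

404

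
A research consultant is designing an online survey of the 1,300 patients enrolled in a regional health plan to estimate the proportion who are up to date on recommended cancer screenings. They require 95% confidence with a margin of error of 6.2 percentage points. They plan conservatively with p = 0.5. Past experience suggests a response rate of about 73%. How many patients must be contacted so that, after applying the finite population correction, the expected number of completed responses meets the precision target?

288

For 95% confidence, z = 1.96.
Completed interviews needed (unadjusted): n₀ = 1.96² × 0.2500 / 0.062² ≈ 249.84 → 250.
FPC for N = 1,300: n = 250 / (1 + 249/1300) = 250 / 1.1915 ≈ 209.81 → 210.
At a 73% response rate, contacts needed = 210 / 0.73 ≈ 287.67 → 288.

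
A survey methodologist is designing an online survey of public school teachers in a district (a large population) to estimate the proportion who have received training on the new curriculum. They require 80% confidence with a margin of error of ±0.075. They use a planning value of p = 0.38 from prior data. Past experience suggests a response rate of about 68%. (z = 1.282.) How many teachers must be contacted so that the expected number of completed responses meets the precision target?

102

Completed interviews needed: n₀ = 1.282² × 0.2356 / 0.075² ≈ 68.84 → 69.
At a 68% response rate, contacts needed = 69 / 0.68 ≈ 101.47 → 102.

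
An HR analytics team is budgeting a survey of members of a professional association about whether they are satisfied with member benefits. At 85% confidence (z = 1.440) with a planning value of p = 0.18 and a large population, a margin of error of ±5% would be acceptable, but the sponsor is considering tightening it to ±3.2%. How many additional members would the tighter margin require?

At ±5%: n = 1.440² × 0.1476 / 0.050² ≈ 122.43 → 123.
At ±3.2%: n = 1.440² × 0.1476 / 0.032² ≈ 298.89 → 299.
Additional respondents: 299 − 123 = 176.

176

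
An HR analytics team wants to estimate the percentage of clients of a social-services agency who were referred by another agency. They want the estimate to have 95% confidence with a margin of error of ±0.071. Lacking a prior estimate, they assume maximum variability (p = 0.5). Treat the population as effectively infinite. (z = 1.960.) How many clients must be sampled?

191

With p = 0.5, p(1−p) = 0.25.
n = z²·p(1−p)/E² = 1.960² × 0.2500 / 0.071² = 3.8416 × 0.2500 / 0.005041 ≈ 190.52.
Rounding up gives n = 191.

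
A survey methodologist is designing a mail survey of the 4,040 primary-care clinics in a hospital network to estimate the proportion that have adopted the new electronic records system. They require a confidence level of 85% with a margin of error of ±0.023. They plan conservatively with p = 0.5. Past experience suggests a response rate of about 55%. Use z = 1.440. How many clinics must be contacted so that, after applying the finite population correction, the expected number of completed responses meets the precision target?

Completed interviews needed (unadjusted): n₀ = 1.440² × 0.2500 / 0.023² ≈ 979.96 → 980.
FPC for N = 4,040: n = 980 / (1 + 979/4040) = 980 / 1.2423 ≈ 788.84 → 789.
At a 55% response rate, contacts needed = 789 / 0.55 ≈ 1434.55 → 1435.

1435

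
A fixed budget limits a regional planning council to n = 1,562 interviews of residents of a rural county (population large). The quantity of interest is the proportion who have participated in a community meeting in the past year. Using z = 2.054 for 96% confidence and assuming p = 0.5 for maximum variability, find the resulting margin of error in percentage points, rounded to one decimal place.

SE(p̂) = √[p(1−p)/n] = √[0.2500/1562] = 0.01265.
E = z × SE = 2.054 × 0.01265 = 0.02599, or 2.6 percentage points.

2.6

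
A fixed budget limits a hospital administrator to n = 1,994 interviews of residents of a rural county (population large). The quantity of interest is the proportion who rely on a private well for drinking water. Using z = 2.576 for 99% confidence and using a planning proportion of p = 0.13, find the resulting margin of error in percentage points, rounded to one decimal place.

1.9

SE(p̂) = √[p(1−p)/n] = √[0.1131/1994] = 0.00753.
E = z × SE = 2.576 × 0.00753 = 0.01940, or 1.9 percentage points.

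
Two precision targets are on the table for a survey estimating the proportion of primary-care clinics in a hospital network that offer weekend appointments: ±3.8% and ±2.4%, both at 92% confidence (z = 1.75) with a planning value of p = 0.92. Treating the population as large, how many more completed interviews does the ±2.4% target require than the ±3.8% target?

At ±3.8%: n = 1.75² × 0.0736 / 0.038² ≈ 156.09 → 157.
At ±2.4%: n = 1.75² × 0.0736 / 0.024² ≈ 391.32 → 392.
Additional respondents: 392 − 157 = 235.

235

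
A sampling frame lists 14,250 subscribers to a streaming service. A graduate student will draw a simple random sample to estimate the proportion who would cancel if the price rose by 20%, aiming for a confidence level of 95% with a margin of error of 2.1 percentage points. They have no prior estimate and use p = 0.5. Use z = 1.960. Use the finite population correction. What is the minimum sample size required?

1890

Unadjusted: n₀ = 1.960² × 0.50 × 0.50 / 0.021² ≈ 2177.78, so n₀ = 2178.
Finite population correction with N = 14,250: n = n₀ / (1 + (n₀−1)/N) = 2178 / (1 + 2177/14250) = 2178 / 1.1528 ≈ 1889.36.
Rounding up, n = 1890.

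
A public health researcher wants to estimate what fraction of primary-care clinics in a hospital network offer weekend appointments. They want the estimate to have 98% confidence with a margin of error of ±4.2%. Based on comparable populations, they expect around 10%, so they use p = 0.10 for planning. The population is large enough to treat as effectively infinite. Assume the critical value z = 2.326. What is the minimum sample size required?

277

With p = 0.10, p(1−p) = 0.0900.
n = z²·p(1−p)/E² = 2.326² × 0.0900 / 0.042² = 5.4103 × 0.0900 / 0.001764 ≈ 276.03.
Rounding up gives n = 277.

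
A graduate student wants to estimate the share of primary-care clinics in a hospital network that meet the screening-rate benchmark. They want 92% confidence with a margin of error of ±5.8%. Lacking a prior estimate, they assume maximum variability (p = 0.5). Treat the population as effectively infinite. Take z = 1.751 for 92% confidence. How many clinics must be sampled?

With p = 0.5, p(1−p) = 0.25.
n = z²·p(1−p)/E² = 1.751² × 0.2500 / 0.058² = 3.0660 × 0.2500 / 0.003364 ≈ 227.85.
Rounding up gives n = 228.

228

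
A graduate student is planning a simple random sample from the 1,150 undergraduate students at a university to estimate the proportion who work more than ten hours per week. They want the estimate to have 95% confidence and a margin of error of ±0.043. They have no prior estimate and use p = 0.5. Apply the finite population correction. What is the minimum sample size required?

359

For 95% confidence, z = 1.96.
Unadjusted: n₀ = 1.96² × 0.50 × 0.50 / 0.043² ≈ 519.42, so n₀ = 520.
Finite population correction with N = 1,150: n = n₀ / (1 + (n₀−1)/N) = 520 / (1 + 519/1150) = 520 / 1.4513 ≈ 358.30.
Rounding up, n = 359.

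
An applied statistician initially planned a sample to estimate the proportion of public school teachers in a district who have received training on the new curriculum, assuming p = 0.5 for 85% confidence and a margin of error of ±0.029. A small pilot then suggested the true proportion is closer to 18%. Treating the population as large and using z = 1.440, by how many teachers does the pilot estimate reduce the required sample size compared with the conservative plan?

253

Conservative (p = 0.5): n = 1.440² × 0.25 / 0.029² ≈ 616.41 → 617.
Using p = 0.18: p(1−p) = 0.1476, so n = 1.440² × 0.1476 / 0.029² ≈ 363.93 → 364.
Reduction: 617 − 364 = 253.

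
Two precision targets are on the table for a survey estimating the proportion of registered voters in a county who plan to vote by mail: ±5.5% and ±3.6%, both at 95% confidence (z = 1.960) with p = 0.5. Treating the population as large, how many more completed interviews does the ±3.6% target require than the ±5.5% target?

At ±5.5%: n = 1.960² × 0.2500 / 0.055² ≈ 317.49 → 318.
At ±3.6%: n = 1.960² × 0.2500 / 0.036² ≈ 741.05 → 742.
Additional respondents: 742 − 318 = 424.

424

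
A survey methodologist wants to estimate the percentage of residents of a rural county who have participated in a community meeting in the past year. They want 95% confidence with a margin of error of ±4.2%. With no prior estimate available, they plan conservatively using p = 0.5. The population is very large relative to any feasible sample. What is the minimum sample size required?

For 95% confidence, z = 1.96.
With p = 0.5, p(1−p) = 0.25.
n = z²·p(1−p)/E² = 1.96² × 0.2500 / 0.042² = 3.8416 × 0.2500 / 0.001764 ≈ 544.44.
Rounding up gives n = 545.

545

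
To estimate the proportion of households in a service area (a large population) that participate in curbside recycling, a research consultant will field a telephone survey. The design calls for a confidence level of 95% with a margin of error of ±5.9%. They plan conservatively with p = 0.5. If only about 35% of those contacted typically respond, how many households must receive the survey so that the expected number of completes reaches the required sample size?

For 95% confidence, z = 1.96.
Completed interviews needed: n₀ = 1.96² × 0.2500 / 0.059² ≈ 275.90 → 276.
At a 35% response rate, contacts needed = 276 / 0.35 ≈ 788.57 → 789.

789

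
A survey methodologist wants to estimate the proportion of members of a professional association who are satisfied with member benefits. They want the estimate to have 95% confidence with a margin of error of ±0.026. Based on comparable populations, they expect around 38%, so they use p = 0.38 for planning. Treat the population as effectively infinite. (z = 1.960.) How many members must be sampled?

1339

With p = 0.38, p(1−p) = 0.2356.
n = z²·p(1−p)/E² = 1.960² × 0.2356 / 0.026² = 3.8416 × 0.2356 / 0.000676 ≈ 1338.88.
Rounding up gives n = 1339.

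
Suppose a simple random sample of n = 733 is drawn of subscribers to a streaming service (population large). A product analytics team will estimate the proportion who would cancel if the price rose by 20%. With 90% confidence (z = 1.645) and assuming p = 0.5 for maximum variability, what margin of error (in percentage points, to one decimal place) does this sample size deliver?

3.0

SE(p̂) = √[p(1−p)/n] = √[0.2500/733] = 0.01847.
E = z × SE = 1.645 × 0.01847 = 0.03038, or 3.0 percentage points.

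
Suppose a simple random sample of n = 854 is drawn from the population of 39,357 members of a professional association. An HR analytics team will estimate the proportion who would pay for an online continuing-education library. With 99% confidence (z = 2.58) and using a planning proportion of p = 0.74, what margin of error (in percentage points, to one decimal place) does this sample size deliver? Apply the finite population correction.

Finite-population factor: (N−n)/(N−1) = (39357−854)/(39357−1) = 0.9783.
SE(p̂) = √[p(1−p)/n · (N−n)/(N−1)] = √[0.1924/854 × 0.9783] = 0.01485.
E = z × SE = 2.58 × 0.01485 = 0.03830 ≈ 3.8 percentage points.

3.8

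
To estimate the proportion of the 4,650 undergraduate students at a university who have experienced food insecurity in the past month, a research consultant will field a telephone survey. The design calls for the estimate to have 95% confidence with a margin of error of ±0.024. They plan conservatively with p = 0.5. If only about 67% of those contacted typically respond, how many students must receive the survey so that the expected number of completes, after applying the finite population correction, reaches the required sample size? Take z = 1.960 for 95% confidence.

1833

Completed interviews needed (unadjusted): n₀ = 1.960² × 0.2500 / 0.024² ≈ 1667.36 → 1668.
FPC for N = 4,650: n = 1668 / (1 + 1667/4650) = 1668 / 1.3585 ≈ 1227.83 → 1228.
At a 67% response rate, contacts needed = 1228 / 0.67 ≈ 1832.84 → 1833.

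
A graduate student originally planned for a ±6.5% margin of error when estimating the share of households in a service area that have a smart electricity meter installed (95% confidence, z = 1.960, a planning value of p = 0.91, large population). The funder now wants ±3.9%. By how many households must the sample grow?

At ±6.5%: n = 1.960² × 0.0819 / 0.065² ≈ 74.47 → 75.
At ±3.9%: n = 1.960² × 0.0819 / 0.039² ≈ 206.86 → 207.
Additional respondents: 207 − 75 = 132.

132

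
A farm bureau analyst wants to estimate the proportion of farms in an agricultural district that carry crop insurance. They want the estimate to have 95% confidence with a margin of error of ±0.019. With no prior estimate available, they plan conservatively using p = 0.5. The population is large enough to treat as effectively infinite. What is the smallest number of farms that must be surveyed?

2661

For 95% confidence, z = 1.960.
With p = 0.5, p(1−p) = 0.25.
n = z²·p(1−p)/E² = 1.960² × 0.2500 / 0.019² = 3.8416 × 0.2500 / 0.000361 ≈ 2660.39.
Rounding up gives n = 2661.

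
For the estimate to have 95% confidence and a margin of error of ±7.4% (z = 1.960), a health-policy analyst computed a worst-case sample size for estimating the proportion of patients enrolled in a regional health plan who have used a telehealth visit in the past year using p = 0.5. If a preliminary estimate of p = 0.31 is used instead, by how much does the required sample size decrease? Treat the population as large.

Conservative (p = 0.5): n = 1.960² × 0.25 / 0.074² ≈ 175.38 → 176.
Using p = 0.31: p(1−p) = 0.2139, so n = 1.960² × 0.2139 / 0.074² ≈ 150.06 → 151.
Reduction: 176 − 151 = 25.

25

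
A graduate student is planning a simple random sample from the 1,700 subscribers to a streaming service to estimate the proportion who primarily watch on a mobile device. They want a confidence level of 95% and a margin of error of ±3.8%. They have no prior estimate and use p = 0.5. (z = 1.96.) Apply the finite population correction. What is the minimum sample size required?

Unadjusted: n₀ = 1.96² × 0.50 × 0.50 / 0.038² ≈ 665.10, so n₀ = 666.
Finite population correction with N = 1,700: n = n₀ / (1 + (n₀−1)/N) = 666 / (1 + 665/1700) = 666 / 1.3912 ≈ 478.73.
Rounding up, n = 479.

479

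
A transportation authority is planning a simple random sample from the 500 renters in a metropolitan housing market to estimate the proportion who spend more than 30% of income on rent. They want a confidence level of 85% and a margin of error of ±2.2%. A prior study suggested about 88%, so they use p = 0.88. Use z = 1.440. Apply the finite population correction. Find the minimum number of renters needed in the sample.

Unadjusted: n₀ = 1.440² × 0.88 × 0.12 / 0.022² ≈ 452.42, so n₀ = 453.
Finite population correction with N = 500: n = n₀ / (1 + (n₀−1)/N) = 453 / (1 + 452/500) = 453 / 1.9040 ≈ 237.92.
Rounding up, n = 238.

238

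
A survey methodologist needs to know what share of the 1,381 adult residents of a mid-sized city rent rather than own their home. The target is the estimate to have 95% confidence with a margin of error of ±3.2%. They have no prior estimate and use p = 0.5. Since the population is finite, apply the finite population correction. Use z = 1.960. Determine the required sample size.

Unadjusted: n₀ = 1.960² × 0.50 × 0.50 / 0.032² ≈ 937.89, so n₀ = 938.
Finite population correction with N = 1,381: n = n₀ / (1 + (n₀−1)/N) = 938 / (1 + 937/1381) = 938 / 1.6785 ≈ 558.83.
Rounding up, n = 559.

559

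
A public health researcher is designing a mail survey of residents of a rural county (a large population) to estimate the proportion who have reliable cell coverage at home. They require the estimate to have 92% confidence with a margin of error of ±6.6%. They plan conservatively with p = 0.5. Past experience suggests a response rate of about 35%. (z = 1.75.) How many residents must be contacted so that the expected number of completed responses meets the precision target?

503

Completed interviews needed: n₀ = 1.75² × 0.2500 / 0.066² ≈ 175.76 → 176.
At a 35% response rate, contacts needed = 176 / 0.35 ≈ 502.86 → 503.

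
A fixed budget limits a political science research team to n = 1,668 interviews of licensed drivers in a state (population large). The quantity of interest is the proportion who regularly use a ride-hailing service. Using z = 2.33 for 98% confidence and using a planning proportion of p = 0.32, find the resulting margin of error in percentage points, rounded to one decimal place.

SE(p̂) = √[p(1−p)/n] = √[0.2176/1668] = 0.01142.
E = z × SE = 2.33 × 0.01142 = 0.02661, or 2.7 percentage points.

2.7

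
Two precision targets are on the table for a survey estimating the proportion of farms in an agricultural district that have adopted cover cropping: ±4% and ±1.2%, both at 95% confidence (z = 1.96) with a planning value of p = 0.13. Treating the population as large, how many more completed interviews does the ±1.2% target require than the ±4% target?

At ±4%: n = 1.96² × 0.1131 / 0.040² ≈ 271.55 → 272.
At ±1.2%: n = 1.96² × 0.1131 / 0.012² ≈ 3017.26 → 3018.
Additional respondents: 3018 − 272 = 2746.

2746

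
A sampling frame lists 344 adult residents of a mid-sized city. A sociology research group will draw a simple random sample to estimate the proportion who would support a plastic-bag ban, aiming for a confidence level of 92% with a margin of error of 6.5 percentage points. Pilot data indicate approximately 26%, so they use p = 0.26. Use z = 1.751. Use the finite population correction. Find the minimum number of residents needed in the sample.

Unadjusted: n₀ = 1.751² × 0.26 × 0.74 / 0.065² ≈ 139.62, so n₀ = 140.
Finite population correction with N = 344: n = n₀ / (1 + (n₀−1)/N) = 140 / (1 + 139/344) = 140 / 1.4041 ≈ 99.71.
Rounding up, n = 100.

100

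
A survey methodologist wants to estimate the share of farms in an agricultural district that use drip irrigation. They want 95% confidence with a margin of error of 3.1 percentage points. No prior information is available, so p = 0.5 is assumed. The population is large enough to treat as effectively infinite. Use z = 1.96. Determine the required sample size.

With p = 0.5, p(1−p) = 0.25.
n = z²·p(1−p)/E² = 1.96² × 0.2500 / 0.031² = 3.8416 × 0.2500 / 0.000961 ≈ 999.38.
Rounding up gives n = 1000.

1000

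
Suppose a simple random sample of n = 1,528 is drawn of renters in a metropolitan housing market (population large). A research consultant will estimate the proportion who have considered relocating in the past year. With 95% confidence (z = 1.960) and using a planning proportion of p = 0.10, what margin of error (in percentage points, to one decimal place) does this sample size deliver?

SE(p̂) = √[p(1−p)/n] = √[0.0900/1528] = 0.00767.
E = z × SE = 1.960 × 0.00767 = 0.01504, or 1.5 percentage points.

1.5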